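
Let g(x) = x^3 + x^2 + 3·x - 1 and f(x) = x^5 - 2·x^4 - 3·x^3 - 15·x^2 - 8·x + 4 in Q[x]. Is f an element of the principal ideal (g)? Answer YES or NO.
NO

In Q[x] the ideal (g) consists of all multiples of g, so f ∈ (g) iff g | f, i.e. iff the remainder of f on division by g is 0. Divide f by g (g is monic, so eliminate the leading term of the running remainder at each step):
  leading term x^5: subtract (x^2)·g(x) = x^5 + x^4 + 3·x^3 - x^2, leaving -3·x^4 - 6·x^3 - 14·x^2 - 8·x + 4
  leading term -3·x^4: subtract (-3·x)·g(x) = -3·x^4 - 3·x^3 - 9·x^2 + 3·x, leaving -3·x^3 - 5·x^2 - 11·x + 4
  leading term -3·x^3: subtract (-3)·g(x) = -3·x^3 - 3·x^2 - 9·x + 3, leaving -2·x^2 - 2·x + 1
The remainder r(x) = -2·x^2 - 2·x + 1 ≠ 0 (and deg r < deg g), so g ∤ f, i.e. f ∉ (g).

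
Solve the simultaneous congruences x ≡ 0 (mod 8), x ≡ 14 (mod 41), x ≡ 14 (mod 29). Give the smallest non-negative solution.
The moduli 8, 41, 29 are pairwise coprime, so by the CRT there is a unique solution mod 8·41·29 = 9512.
Solve by successive substitution. Start with x ≡ 0 (mod 8).
  Combine with x ≡ 14 (mod 41): write x = 8·t and require 8·t ≡ 14 (mod 41). Since 8^(−1) ≡ 36 (mod 41), t ≡ 36·14 ≡ 12 (mod 41). So x ≡ 8·12 = 96 (mod 328).
  Combine with x ≡ 14 (mod 29): write x = 96 + 328·t and require 96 + 328·t ≡ 14 (mod 29), i.e. 328·t ≡ 14 − 96 ≡ 5 (mod 29). Since 328^(−1) ≡ 13 (mod 29) (328 ≡ 9 (mod 29)), t ≡ 13·5 ≡ 7 (mod 29). So x ≡ 96 + 328·7 = 2392 (mod 9512).
Unique solution in [0, 9512): x = 2392.

Final answer: x ≡ 2392 (mod 9512); the representative in [0, 9512) is 2392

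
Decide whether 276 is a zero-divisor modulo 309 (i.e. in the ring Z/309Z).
gcd(276, 309) = 3 > 1, so 276 is not a unit in Z/309Z. In Z/nZ every nonzero non-unit is a zero-divisor: explicitly, take b = 309/gcd = 103 ≠ 0 (mod 309); then 276·103 = 28428 = 92·309, i.e. 276·103 ≡ 0 (mod 309). So 276 is a zero-divisor.

Final answer: YES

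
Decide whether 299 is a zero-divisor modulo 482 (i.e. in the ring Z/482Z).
gcd(299, 482) = 1, so 299 is a unit in Z/482Z (it has a multiplicative inverse). A unit cannot be a zero-divisor: if 299·b ≡ 0 then multiplying both sides by 299^(−1) gives b ≡ 0. So 299 is not a zero-divisor.

Final answer: NO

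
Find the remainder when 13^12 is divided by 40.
Use repeated squaring. Binary(12) = 1100. Walk through the bits of the exponent 12 left-to-right: at each bit after the leading one, square the running value, then multiply by 13 if the bit is 1 (always reducing mod 40):
  bit 1 = 1 (leading): start with 13.
  bit 2 = 1: square 13^2 = 169 ≡ 9; bit is 1, so multiply 9·13 = 117 ≡ 37 (mod 40).
  bit 3 = 0: square 37^2 = 1369 ≡ 9 (mod 40).
  bit 4 = 0: square 9^2 = 81 ≡ 1 (mod 40).
Final value: 13^12 ≡ 1 (mod 40).

Final answer: 1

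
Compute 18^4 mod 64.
16

Use repeated squaring. Binary(4) = 100. Walk through the bits of the exponent 4 left-to-right: at each bit after the leading one, square the running value, then multiply by 18 if the bit is 1 (always reducing mod 64):
  bit 1 = 1 (leading): start with 18.
  bit 2 = 0: square 18^2 = 324 ≡ 4 (mod 64).
  bit 3 = 0: square 4^2 = 16 (mod 64).
Final value: 18^4 ≡ 16 (mod 64).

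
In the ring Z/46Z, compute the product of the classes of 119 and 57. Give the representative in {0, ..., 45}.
21

Reduce the factors first: 119 ≡ 27, 57 ≡ 11 (mod 46), so 119 · 57 ≡ 27 · 11 (mod 46). 27 · 11 = 297. Dividing by 46: 297 = 6·46 + 21. So (119 · 57) mod 46 = 21.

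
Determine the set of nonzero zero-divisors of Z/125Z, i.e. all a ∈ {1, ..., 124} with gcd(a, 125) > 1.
nonzero zero-divisors of Z/125Z = {5, 10, 15, 20, 25, 30, 35, 40, 45, 50, 55, 60, 65, 70, 75, 80, 85, 90, 95, 100, 105, 110, 115, 120}

An element a ∈ Z/125Z (with a ≠ 0) is a zero-divisor iff gcd(a, 125) > 1 (because a is a unit precisely when gcd(a, n) = 1, and in Z/nZ every nonzero, non-unit element is a zero-divisor). Scan a = 1, ..., 124 and keep those with gcd(a, 125) > 1:
  gcd(5, 125) = 5, gcd(10, 125) = 5, gcd(15, 125) = 5, gcd(20, 125) = 5, gcd(25, 125) = 25, gcd(30, 125) = 5, gcd(35, 125) = 5, gcd(40, 125) = 5, gcd(45, 125) = 5, gcd(50, 125) = 25, gcd(55, 125) = 5, gcd(60, 125) = 5, gcd(65, 125) = 5, gcd(70, 125) = 5, gcd(75, 125) = 25, gcd(80, 125) = 5, gcd(85, 125) = 5, gcd(90, 125) = 5, gcd(95, 125) = 5, gcd(100, 125) = 25, gcd(105, 125) = 5, gcd(110, 125) = 5, gcd(115, 125) = 5, gcd(120, 125) = 5.
All other a ∈ {1, ..., 124} have gcd(a, 125) = 1 and are units. So the nonzero zero-divisors are exactly the 24 values of a appearing in this scan.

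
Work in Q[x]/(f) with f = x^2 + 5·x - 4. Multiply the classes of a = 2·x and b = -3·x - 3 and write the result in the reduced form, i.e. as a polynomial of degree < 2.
a · b ≡ 24·x - 24 (mod f(x))

First multiply in Q[x] without reducing: a · b = -6·x^2 - 6·x. Now divide by f(x) = x^2 + 5·x - 4, eliminating the leading term at each step:
  leading term -6·x^2: subtract (-6)·f(x) = -6·x^2 - 30·x + 24, leaving 24·x - 24
The degree is now < 2, so this is the remainder. Hence a · b ≡ 24·x - 24 in Q[x]/(f).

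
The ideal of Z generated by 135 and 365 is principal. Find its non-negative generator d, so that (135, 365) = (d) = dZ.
(135, 365) = (5); d = 5

In the PID Z, (a, b) is generated by gcd(a, b). Compute gcd(365, 135) with the extended Euclidean algorithm, tracking rows (r, s, t) with s·365 + t·135 = r:
  row A: (365, 1, 0)   [1·365 + 0·135 = 365]
  row B: (135, 0, 1)   [0·365 + 1·135 = 135]
  365 = 2·135 + 95   → row C = row A − 2·row B = (95, 1, −2)   [check: 1·365 − 2·135 = 95]
  135 = 1·95 + 40   → row D = row B − 1·row C = (40, −1, 3)   [check: −1·365 + 3·135 = 40]
  95 = 2·40 + 15   → row E = row C − 2·row D = (15, 3, −8)   [check: 3·365 − 8·135 = 15]
  40 = 2·15 + 10   → row F = row D − 2·row E = (10, −7, 19)   [check: −7·365 + 19·135 = 10]
  15 = 1·10 + 5   → row G = row E − 1·row F = (5, 10, −27)   [check: 10·365 − 27·135 = 5]
  10 = 2·5 + 0   → remainder 0, stop. gcd = 5 (last nonzero row G).
So gcd(135, 365) = 5, with Bézout identity 10·365 − 27·135 = 5. Containment (⊇): the Bézout identity exhibits 5 as an element of (135, 365), giving (5) ⊆ (135, 365). Containment (⊆): since 5 | 135 and 5 | 365 (135 = 5·27, 365 = 5·73), every Z-linear combination of 135 and 365 is divisible by 5, so (135, 365) ⊆ (5). Therefore (135, 365) = (5), d = 5.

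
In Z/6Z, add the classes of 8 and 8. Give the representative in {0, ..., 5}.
Reduce the summands first: 8 ≡ 2, 8 ≡ 2 (mod 6), so 8 + 8 ≡ 2 + 2 (mod 6). 2 + 2 = 4; 4 = 0·6 + 4, so (8 + 8) mod 6 = 4.

Final answer: 4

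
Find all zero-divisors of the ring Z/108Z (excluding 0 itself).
An element a ∈ Z/108Z (with a ≠ 0) is a zero-divisor iff gcd(a, 108) > 1 (because a is a unit precisely when gcd(a, n) = 1, and in Z/nZ every nonzero, non-unit element is a zero-divisor). Scan a = 1, ..., 107 and keep those with gcd(a, 108) > 1:
  gcd(2, 108) = 2, gcd(3, 108) = 3, gcd(4, 108) = 4, gcd(6, 108) = 6, gcd(8, 108) = 4, gcd(9, 108) = 9, gcd(10, 108) = 2, gcd(12, 108) = 12, gcd(14, 108) = 2, gcd(15, 108) = 3, gcd(16, 108) = 4, gcd(18, 108) = 18, gcd(20, 108) = 4, gcd(21, 108) = 3, gcd(22, 108) = 2, gcd(24, 108) = 12, gcd(26, 108) = 2, gcd(27, 108) = 27, gcd(28, 108) = 4, gcd(30, 108) = 6, gcd(32, 108) = 4, gcd(33, 108) = 3, gcd(34, 108) = 2, gcd(36, 108) = 36, gcd(38, 108) = 2, gcd(39, 108) = 3, gcd(40, 108) = 4, gcd(42, 108) = 6, gcd(44, 108) = 4, gcd(45, 108) = 9, gcd(46, 108) = 2, gcd(48, 108) = 12, gcd(50, 108) = 2, gcd(51, 108) = 3, gcd(52, 108) = 4, gcd(54, 108) = 54, gcd(56, 108) = 4, gcd(57, 108) = 3, gcd(58, 108) = 2, gcd(60, 108) = 12, gcd(62, 108) = 2, gcd(63, 108) = 9, gcd(64, 108) = 4, gcd(66, 108) = 6, gcd(68, 108) = 4, gcd(69, 108) = 3, gcd(70, 108) = 2, gcd(72, 108) = 36, gcd(74, 108) = 2, gcd(75, 108) = 3, gcd(76, 108) = 4, gcd(78, 108) = 6, gcd(80, 108) = 4, gcd(81, 108) = 27, gcd(82, 108) = 2, gcd(84, 108) = 12, gcd(86, 108) = 2, gcd(87, 108) = 3, gcd(88, 108) = 4, gcd(90, 108) = 18, gcd(92, 108) = 4, gcd(93, 108) = 3, gcd(94, 108) = 2, gcd(96, 108) = 12, gcd(98, 108) = 2, gcd(99, 108) = 9, gcd(100, 108) = 4, gcd(102, 108) = 6, gcd(104, 108) = 4, gcd(105, 108) = 3, gcd(106, 108) = 2.
All other a ∈ {1, ..., 107} have gcd(a, 108) = 1 and are units. So the nonzero zero-divisors are exactly the 71 values of a appearing in this scan.

Final answer: nonzero zero-divisors of Z/108Z = {2, 3, 4, 6, 8, 9, 10, 12, 14, 15, 16, 18, 20, 21, 22, 24, 26, 27, 28, 30, 32, 33, 34, 36, 38, 39, 40, 42, 44, 45, 46, 48, 50, 51, 52, 54, 56, 57, 58, 60, 62, 63, 64, 66, 68, 69, 70, 72, 74, 75, 76, 78, 80, 81, 82, 84, 86, 87, 88, 90, 92, 93, 94, 96, 98, 99, 100, 102, 104, 105, 106}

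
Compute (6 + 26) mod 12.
8

Reduce the summands first: 26 ≡ 2 (mod 12), so 6 + 26 ≡ 6 + 2 (mod 12). 6 + 2 = 8; 8 = 0·12 + 8, so (6 + 26) mod 12 = 8.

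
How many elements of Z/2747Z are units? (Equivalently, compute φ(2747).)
Z/2747Z has φ(2747) = 2640 units

An element a ∈ Z/2747Z is a unit iff gcd(a, 2747) = 1, so the number of units is φ(2747). φ is multiplicative, with φ(p^e) = p^e − p^(e−1). Factorise 2747 = 41 · 67. Then
  φ(2747) = (41 − 1) · (67 − 1) = 40 · 66 = 2640.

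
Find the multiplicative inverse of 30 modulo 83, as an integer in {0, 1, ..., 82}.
Apply the extended Euclidean algorithm to (83, 30), tracking rows (r, s, t) with s·83 + t·30 = r. Each division r_prev = q·r_cur + r_new produces the new row as (previous row) − q·(current row):
  row A: (83, 1, 0)   [1·83 + 0·30 = 83]
  row B: (30, 0, 1)   [0·83 + 1·30 = 30]
  83 = 2·30 + 23   → row C = row A − 2·row B = (23, 1, −2)   [check: 1·83 − 2·30 = 23]
  30 = 1·23 + 7   → row D = row B − 1·row C = (7, −1, 3)   [check: −1·83 + 3·30 = 7]
  23 = 3·7 + 2   → row E = row C − 3·row D = (2, 4, −11)   [check: 4·83 − 11·30 = 2]
  7 = 3·2 + 1   → row F = row D − 3·row E = (1, −13, 36)   [check: −13·83 + 36·30 = 1]
  2 = 2·1 + 0   → remainder 0, stop. gcd = 1 (last nonzero row F).
The gcd is 1, so 30 is invertible mod 83. The last nonzero row gives −13·83 + 36·30 = 1, so t = 36. So 30^(−1) ≡ 36 (mod 83). Verify: 30 · 36 = 1080 ≡ 1 (mod 83). ✓

Final answer: 30^(−1) ≡ 36 (mod 83)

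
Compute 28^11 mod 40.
32

Use repeated squaring. Binary(11) = 1011. Walk through the bits of the exponent 11 left-to-right: at each bit after the leading one, square the running value, then multiply by 28 if the bit is 1 (always reducing mod 40):
  bit 1 = 1 (leading): start with 28.
  bit 2 = 0: square 28^2 = 784 ≡ 24 (mod 40).
  bit 3 = 1: square 24^2 = 576 ≡ 16; bit is 1, so multiply 16·28 = 448 ≡ 8 (mod 40).
  bit 4 = 1: square 8^2 = 64 ≡ 24; bit is 1, so multiply 24·28 = 672 ≡ 32 (mod 40).
Final value: 28^11 ≡ 32 (mod 40).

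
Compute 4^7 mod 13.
4

Use repeated squaring. Binary(7) = 111. Walk through the bits of the exponent 7 left-to-right: at each bit after the leading one, square the running value, then multiply by 4 if the bit is 1 (always reducing mod 13):
  bit 1 = 1 (leading): start with 4.
  bit 2 = 1: square 4^2 = 16 ≡ 3; bit is 1, so multiply 3·4 = 12 (mod 13).
  bit 3 = 1: square 12^2 = 144 ≡ 1; bit is 1, so multiply 1·4 = 4 (mod 13).
Final value: 4^7 ≡ 4 (mod 13).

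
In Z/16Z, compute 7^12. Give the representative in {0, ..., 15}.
Use repeated squaring. Binary(12) = 1100. Walk through the bits of the exponent 12 left-to-right: at each bit after the leading one, square the running value, then multiply by 7 if the bit is 1 (always reducing mod 16):
  bit 1 = 1 (leading): start with 7.
  bit 2 = 1: square 7^2 = 49 ≡ 1; bit is 1, so multiply 1·7 = 7 (mod 16).
  bit 3 = 0: square 7^2 = 49 ≡ 1 (mod 16).
  bit 4 = 0: square 1^2 = 1 (mod 16).
Final value: 7^12 ≡ 1 (mod 16).

Final answer: 1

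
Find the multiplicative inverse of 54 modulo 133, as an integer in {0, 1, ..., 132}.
54^(−1) ≡ 101 (mod 133)

Apply the extended Euclidean algorithm to (133, 54), tracking rows (r, s, t) with s·133 + t·54 = r. Each division r_prev = q·r_cur + r_new produces the new row as (previous row) − q·(current row):
  row A: (133, 1, 0)   [1·133 + 0·54 = 133]
  row B: (54, 0, 1)   [0·133 + 1·54 = 54]
  133 = 2·54 + 25   → row C = row A − 2·row B = (25, 1, −2)   [check: 1·133 − 2·54 = 25]
  54 = 2·25 + 4   → row D = row B − 2·row C = (4, −2, 5)   [check: −2·133 + 5·54 = 4]
  25 = 6·4 + 1   → row E = row C − 6·row D = (1, 13, −32)   [check: 13·133 − 32·54 = 1]
  4 = 4·1 + 0   → remainder 0, stop. gcd = 1 (last nonzero row E).
The gcd is 1, so 54 is invertible mod 133. The last nonzero row gives 13·133 − 32·54 = 1, so t = −32. So 54^(−1) ≡ −32 ≡ 101 (mod 133). Verify: 54 · 101 = 5454 ≡ 1 (mod 133). ✓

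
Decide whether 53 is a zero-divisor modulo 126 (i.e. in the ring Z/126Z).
gcd(53, 126) = 1, so 53 is a unit in Z/126Z (it has a multiplicative inverse). A unit cannot be a zero-divisor: if 53·b ≡ 0 then multiplying both sides by 53^(−1) gives b ≡ 0. So 53 is not a zero-divisor.

Final answer: NO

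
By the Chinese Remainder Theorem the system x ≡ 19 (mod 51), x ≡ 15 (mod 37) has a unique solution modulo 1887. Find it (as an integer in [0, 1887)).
The moduli 51, 37 are pairwise coprime, so by the CRT there is a unique solution mod 51·37 = 1887.
Solve by successive substitution. Start with x ≡ 19 (mod 51).
  Combine with x ≡ 15 (mod 37): write x = 19 + 51·t and require 19 + 51·t ≡ 15 (mod 37), i.e. 51·t ≡ 15 − 19 ≡ 33 (mod 37). Since 51^(−1) ≡ 8 (mod 37) (51 ≡ 14 (mod 37)), t ≡ 8·33 ≡ 5 (mod 37). So x ≡ 19 + 51·5 = 274 (mod 1887).
Unique solution in [0, 1887): x = 274.

Final answer: x ≡ 274 (mod 1887); the representative in [0, 1887) is 274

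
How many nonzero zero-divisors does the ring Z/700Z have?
Z/700Z has 459 nonzero zero-divisors

In Z/700Z each nonzero element is either a unit (gcd with 700 is 1) or a zero-divisor (gcd > 1). The number of units is φ(700): factorise 700 = 2^2 · 5^2 · 7, so φ(700) = (2^2 − 2^1) · (5^2 − 5^1) · (7 − 1) = 2 · 20 · 6 = 240. The nonzero elements number 700 − 1 = 699. Hence the nonzero zero-divisors number 699 − 240 = 459.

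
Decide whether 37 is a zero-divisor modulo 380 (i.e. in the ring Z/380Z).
NO

gcd(37, 380) = 1, so 37 is a unit in Z/380Z (it has a multiplicative inverse). A unit cannot be a zero-divisor: if 37·b ≡ 0 then multiplying both sides by 37^(−1) gives b ≡ 0. So 37 is not a zero-divisor.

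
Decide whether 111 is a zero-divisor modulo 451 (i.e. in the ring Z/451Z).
NO

gcd(111, 451) = 1, so 111 is a unit in Z/451Z (it has a multiplicative inverse). A unit cannot be a zero-divisor: if 111·b ≡ 0 then multiplying both sides by 111^(−1) gives b ≡ 0. So 111 is not a zero-divisor.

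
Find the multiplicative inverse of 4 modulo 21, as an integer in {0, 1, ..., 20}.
Apply the extended Euclidean algorithm to (21, 4), tracking rows (r, s, t) with s·21 + t·4 = r. Each division r_prev = q·r_cur + r_new produces the new row as (previous row) − q·(current row):
  row A: (21, 1, 0)   [1·21 + 0·4 = 21]
  row B: (4, 0, 1)   [0·21 + 1·4 = 4]
  21 = 5·4 + 1   → row C = row A − 5·row B = (1, 1, −5)   [check: 1·21 − 5·4 = 1]
  4 = 4·1 + 0   → remainder 0, stop. gcd = 1 (last nonzero row C).
The gcd is 1, so 4 is invertible mod 21. The last nonzero row gives 1·21 − 5·4 = 1, so t = −5. So 4^(−1) ≡ −5 ≡ 16 (mod 21). Verify: 4 · 16 = 64 ≡ 1 (mod 21). ✓

Final answer: 4^(−1) ≡ 16 (mod 21)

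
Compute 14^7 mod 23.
Use repeated squaring. Binary(7) = 111. Walk through the bits of the exponent 7 left-to-right: at each bit after the leading one, square the running value, then multiply by 14 if the bit is 1 (always reducing mod 23):
  bit 1 = 1 (leading): start with 14.
  bit 2 = 1: square 14^2 = 196 ≡ 12; bit is 1, so multiply 12·14 = 168 ≡ 7 (mod 23).
  bit 3 = 1: square 7^2 = 49 ≡ 3; bit is 1, so multiply 3·14 = 42 ≡ 19 (mod 23).
Final value: 14^7 ≡ 19 (mod 23).

Final answer: 19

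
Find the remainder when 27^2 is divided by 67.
59

Use repeated squaring. Binary(2) = 10. Walk through the bits of the exponent 2 left-to-right: at each bit after the leading one, square the running value, then multiply by 27 if the bit is 1 (always reducing mod 67):
  bit 1 = 1 (leading): start with 27.
  bit 2 = 0: square 27^2 = 729 ≡ 59 (mod 67).
Final value: 27^2 ≡ 59 (mod 67).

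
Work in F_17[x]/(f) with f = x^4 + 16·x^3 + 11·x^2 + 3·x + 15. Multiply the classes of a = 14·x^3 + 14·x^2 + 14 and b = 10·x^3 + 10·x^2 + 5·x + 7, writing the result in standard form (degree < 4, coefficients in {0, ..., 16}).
Multiply as integer polynomials: a · b = 140·x^6 + 280·x^5 + 210·x^4 + 308·x^3 + 238·x^2 + 70·x + 98. Reducing coefficients mod 17: a · b ≡ 4·x^6 + 8·x^5 + 6·x^4 + 2·x^3 + 2·x + 13. Now divide by f(x) = x^4 + 16·x^3 + 11·x^2 + 3·x + 15 in F_17[x], eliminating the leading term at each step:
  leading term 4·x^6: subtract (4·x^2)·f(x) = 4·x^6 + 13·x^5 + 10·x^4 + 12·x^3 + 9·x^2, leaving 12·x^5 + 13·x^4 + 7·x^3 + 8·x^2 + 2·x + 13 (coefficients mod 17)
  leading term 12·x^5: subtract (12·x)·f(x) = 12·x^5 + 5·x^4 + 13·x^3 + 2·x^2 + 10·x, leaving 8·x^4 + 11·x^3 + 6·x^2 + 9·x + 13 (coefficients mod 17)
  leading term 8·x^4: subtract (8)·f(x) = 8·x^4 + 9·x^3 + 3·x^2 + 7·x + 1, leaving 2·x^3 + 3·x^2 + 2·x + 12 (coefficients mod 17)
The degree is now < 4, so this is the remainder. Hence a · b ≡ 2·x^3 + 3·x^2 + 2·x + 12 in F_17[x]/(f).

Final answer: a · b ≡ 2·x^3 + 3·x^2 + 2·x + 12 (mod f(x))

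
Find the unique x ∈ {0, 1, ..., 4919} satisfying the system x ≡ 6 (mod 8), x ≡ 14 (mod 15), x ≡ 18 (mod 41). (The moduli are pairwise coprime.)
The moduli 8, 15, 41 are pairwise coprime, so by the CRT there is a unique solution mod 8·15·41 = 4920.
Solve by successive substitution. Start with x ≡ 6 (mod 8).
  Combine with x ≡ 14 (mod 15): write x = 6 + 8·t and require 6 + 8·t ≡ 14 (mod 15), i.e. 8·t ≡ 14 − 6 ≡ 8 (mod 15). Since 8^(−1) ≡ 2 (mod 15), t ≡ 2·8 ≡ 1 (mod 15). So x ≡ 6 + 8·1 = 14 (mod 120).
  Combine with x ≡ 18 (mod 41): write x = 14 + 120·t and require 14 + 120·t ≡ 18 (mod 41), i.e. 120·t ≡ 18 − 14 ≡ 4 (mod 41). Since 120^(−1) ≡ 27 (mod 41) (120 ≡ 38 (mod 41)), t ≡ 27·4 ≡ 26 (mod 41). So x ≡ 14 + 120·26 = 3134 (mod 4920).
Unique solution in [0, 4920): x = 3134.

Final answer: x ≡ 3134 (mod 4920); the representative in [0, 4920) is 3134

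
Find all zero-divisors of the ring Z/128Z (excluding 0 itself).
An element a ∈ Z/128Z (with a ≠ 0) is a zero-divisor iff gcd(a, 128) > 1 (because a is a unit precisely when gcd(a, n) = 1, and in Z/nZ every nonzero, non-unit element is a zero-divisor). Scan a = 1, ..., 127 and keep those with gcd(a, 128) > 1:
  gcd(2, 128) = 2, gcd(4, 128) = 4, gcd(6, 128) = 2, gcd(8, 128) = 8, gcd(10, 128) = 2, gcd(12, 128) = 4, gcd(14, 128) = 2, gcd(16, 128) = 16, gcd(18, 128) = 2, gcd(20, 128) = 4, gcd(22, 128) = 2, gcd(24, 128) = 8, gcd(26, 128) = 2, gcd(28, 128) = 4, gcd(30, 128) = 2, gcd(32, 128) = 32, gcd(34, 128) = 2, gcd(36, 128) = 4, gcd(38, 128) = 2, gcd(40, 128) = 8, gcd(42, 128) = 2, gcd(44, 128) = 4, gcd(46, 128) = 2, gcd(48, 128) = 16, gcd(50, 128) = 2, gcd(52, 128) = 4, gcd(54, 128) = 2, gcd(56, 128) = 8, gcd(58, 128) = 2, gcd(60, 128) = 4, gcd(62, 128) = 2, gcd(64, 128) = 64, gcd(66, 128) = 2, gcd(68, 128) = 4, gcd(70, 128) = 2, gcd(72, 128) = 8, gcd(74, 128) = 2, gcd(76, 128) = 4, gcd(78, 128) = 2, gcd(80, 128) = 16, gcd(82, 128) = 2, gcd(84, 128) = 4, gcd(86, 128) = 2, gcd(88, 128) = 8, gcd(90, 128) = 2, gcd(92, 128) = 4, gcd(94, 128) = 2, gcd(96, 128) = 32, gcd(98, 128) = 2, gcd(100, 128) = 4, gcd(102, 128) = 2, gcd(104, 128) = 8, gcd(106, 128) = 2, gcd(108, 128) = 4, gcd(110, 128) = 2, gcd(112, 128) = 16, gcd(114, 128) = 2, gcd(116, 128) = 4, gcd(118, 128) = 2, gcd(120, 128) = 8, gcd(122, 128) = 2, gcd(124, 128) = 4, gcd(126, 128) = 2.
All other a ∈ {1, ..., 127} have gcd(a, 128) = 1 and are units. So the nonzero zero-divisors are exactly the 63 values of a appearing in this scan.

Final answer: nonzero zero-divisors of Z/128Z = {2, 4, 6, 8, 10, 12, 14, 16, 18, 20, 22, 24, 26, 28, 30, 32, 34, 36, 38, 40, 42, 44, 46, 48, 50, 52, 54, 56, 58, 60, 62, 64, 66, 68, 70, 72, 74, 76, 78, 80, 82, 84, 86, 88, 90, 92, 94, 96, 98, 100, 102, 104, 106, 108, 110, 112, 114, 116, 118, 120, 122, 124, 126}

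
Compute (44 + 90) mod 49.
Reduce the summands first: 90 ≡ 41 (mod 49), so 44 + 90 ≡ 44 + 41 (mod 49). 44 + 41 = 85; 85 = 1·49 + 36, so (44 + 90) mod 49 = 36.

Final answer: 36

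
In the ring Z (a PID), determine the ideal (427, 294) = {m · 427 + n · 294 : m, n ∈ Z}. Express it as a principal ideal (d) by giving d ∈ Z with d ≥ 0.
In the PID Z, (a, b) is generated by gcd(a, b). Compute gcd(427, 294) with the extended Euclidean algorithm, tracking rows (r, s, t) with s·427 + t·294 = r:
  row A: (427, 1, 0)   [1·427 + 0·294 = 427]
  row B: (294, 0, 1)   [0·427 + 1·294 = 294]
  427 = 1·294 + 133   → row C = row A − 1·row B = (133, 1, −1)   [check: 1·427 − 1·294 = 133]
  294 = 2·133 + 28   → row D = row B − 2·row C = (28, −2, 3)   [check: −2·427 + 3·294 = 28]
  133 = 4·28 + 21   → row E = row C − 4·row D = (21, 9, −13)   [check: 9·427 − 13·294 = 21]
  28 = 1·21 + 7   → row F = row D − 1·row E = (7, −11, 16)   [check: −11·427 + 16·294 = 7]
  21 = 3·7 + 0   → remainder 0, stop. gcd = 7 (last nonzero row F).
So gcd(427, 294) = 7, with Bézout identity −11·427 + 16·294 = 7. Containment (⊇): the Bézout identity exhibits 7 as an element of (427, 294), giving (7) ⊆ (427, 294). Containment (⊆): since 7 | 427 and 7 | 294 (427 = 7·61, 294 = 7·42), every Z-linear combination of 427 and 294 is divisible by 7, so (427, 294) ⊆ (7). Therefore (427, 294) = (7), d = 7.

Final answer: (427, 294) = (7); d = 7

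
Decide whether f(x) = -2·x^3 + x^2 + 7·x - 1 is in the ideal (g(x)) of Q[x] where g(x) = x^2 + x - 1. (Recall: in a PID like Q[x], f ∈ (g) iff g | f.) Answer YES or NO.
In Q[x] the ideal (g) consists of all multiples of g, so f ∈ (g) iff g | f, i.e. iff the remainder of f on division by g is 0. Divide f by g (g is monic, so eliminate the leading term of the running remainder at each step):
  leading term -2·x^3: subtract (-2·x)·g(x) = -2·x^3 - 2·x^2 + 2·x, leaving 3·x^2 + 5·x - 1
  leading term 3·x^2: subtract (3)·g(x) = 3·x^2 + 3·x - 3, leaving 2·x + 2
The remainder r(x) = 2·x + 2 ≠ 0 (and deg r < deg g), so g ∤ f, i.e. f ∉ (g).

Final answer: NO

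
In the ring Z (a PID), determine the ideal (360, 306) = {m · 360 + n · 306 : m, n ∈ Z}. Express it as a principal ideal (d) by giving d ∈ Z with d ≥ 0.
In the PID Z, (a, b) is generated by gcd(a, b). Compute gcd(360, 306) with the extended Euclidean algorithm, tracking rows (r, s, t) with s·360 + t·306 = r:
  row A: (360, 1, 0)   [1·360 + 0·306 = 360]
  row B: (306, 0, 1)   [0·360 + 1·306 = 306]
  360 = 1·306 + 54   → row C = row A − 1·row B = (54, 1, −1)   [check: 1·360 − 1·306 = 54]
  306 = 5·54 + 36   → row D = row B − 5·row C = (36, −5, 6)   [check: −5·360 + 6·306 = 36]
  54 = 1·36 + 18   → row E = row C − 1·row D = (18, 6, −7)   [check: 6·360 − 7·306 = 18]
  36 = 2·18 + 0   → remainder 0, stop. gcd = 18 (last nonzero row E).
So gcd(360, 306) = 18, with Bézout identity 6·360 − 7·306 = 18. Containment (⊇): the Bézout identity exhibits 18 as an element of (360, 306), giving (18) ⊆ (360, 306). Containment (⊆): since 18 | 360 and 18 | 306 (360 = 18·20, 306 = 18·17), every Z-linear combination of 360 and 306 is divisible by 18, so (360, 306) ⊆ (18). Therefore (360, 306) = (18), d = 18.

Final answer: (360, 306) = (18); d = 18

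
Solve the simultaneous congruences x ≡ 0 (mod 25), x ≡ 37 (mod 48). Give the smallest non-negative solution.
x ≡ 325 (mod 1200); the representative in [0, 1200) is 325

The moduli 25, 48 are pairwise coprime, so by the CRT there is a unique solution mod 25·48 = 1200.
Solve by successive substitution. Start with x ≡ 0 (mod 25).
  Combine with x ≡ 37 (mod 48): write x = 25·t and require 25·t ≡ 37 (mod 48). Since 25^(−1) ≡ 25 (mod 48), t ≡ 25·37 ≡ 13 (mod 48). So x ≡ 25·13 = 325 (mod 1200).
Unique solution in [0, 1200): x = 325.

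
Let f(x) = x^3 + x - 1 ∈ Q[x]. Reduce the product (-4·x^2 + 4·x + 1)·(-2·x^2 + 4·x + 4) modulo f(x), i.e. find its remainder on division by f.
First multiply in Q[x] without reducing: a · b = 8·x^4 - 24·x^3 - 2·x^2 + 20·x + 4. Now divide by f(x) = x^3 + x - 1, eliminating the leading term at each step:
  leading term 8·x^4: subtract (8·x)·f(x) = 8·x^4 + 8·x^2 - 8·x, leaving -24·x^3 - 10·x^2 + 28·x + 4
  leading term -24·x^3: subtract (-24)·f(x) = -24·x^3 - 24·x + 24, leaving -10·x^2 + 52·x - 20
The degree is now < 3, so this is the remainder. Hence a · b ≡ -10·x^2 + 52·x - 20 in Q[x]/(f).

Final answer: a · b ≡ -10·x^2 + 52·x - 20 (mod f(x))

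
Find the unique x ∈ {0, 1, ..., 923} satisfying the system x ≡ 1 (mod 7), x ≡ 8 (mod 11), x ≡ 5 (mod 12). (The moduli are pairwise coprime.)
The moduli 7, 11, 12 are pairwise coprime, so by the CRT there is a unique solution mod 7·11·12 = 924.
Solve by successive substitution. Start with x ≡ 1 (mod 7).
  Combine with x ≡ 8 (mod 11): write x = 1 + 7·t and require 1 + 7·t ≡ 8 (mod 11), i.e. 7·t ≡ 8 − 1 ≡ 7 (mod 11). Since 7^(−1) ≡ 8 (mod 11), t ≡ 8·7 ≡ 1 (mod 11). So x ≡ 1 + 7·1 = 8 (mod 77).
  Combine with x ≡ 5 (mod 12): write x = 8 + 77·t and require 8 + 77·t ≡ 5 (mod 12), i.e. 77·t ≡ 5 − 8 ≡ 9 (mod 12). Since 77^(−1) ≡ 5 (mod 12) (77 ≡ 5 (mod 12)), t ≡ 5·9 ≡ 9 (mod 12). So x ≡ 8 + 77·9 = 701 (mod 924).
Unique solution in [0, 924): x = 701.

Final answer: x ≡ 701 (mod 924); the representative in [0, 924) is 701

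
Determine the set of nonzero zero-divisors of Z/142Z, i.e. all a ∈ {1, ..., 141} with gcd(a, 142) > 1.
An element a ∈ Z/142Z (with a ≠ 0) is a zero-divisor iff gcd(a, 142) > 1 (because a is a unit precisely when gcd(a, n) = 1, and in Z/nZ every nonzero, non-unit element is a zero-divisor). Scan a = 1, ..., 141 and keep those with gcd(a, 142) > 1:
  gcd(2, 142) = 2, gcd(4, 142) = 2, gcd(6, 142) = 2, gcd(8, 142) = 2, gcd(10, 142) = 2, gcd(12, 142) = 2, gcd(14, 142) = 2, gcd(16, 142) = 2, gcd(18, 142) = 2, gcd(20, 142) = 2, gcd(22, 142) = 2, gcd(24, 142) = 2, gcd(26, 142) = 2, gcd(28, 142) = 2, gcd(30, 142) = 2, gcd(32, 142) = 2, gcd(34, 142) = 2, gcd(36, 142) = 2, gcd(38, 142) = 2, gcd(40, 142) = 2, gcd(42, 142) = 2, gcd(44, 142) = 2, gcd(46, 142) = 2, gcd(48, 142) = 2, gcd(50, 142) = 2, gcd(52, 142) = 2, gcd(54, 142) = 2, gcd(56, 142) = 2, gcd(58, 142) = 2, gcd(60, 142) = 2, gcd(62, 142) = 2, gcd(64, 142) = 2, gcd(66, 142) = 2, gcd(68, 142) = 2, gcd(70, 142) = 2, gcd(71, 142) = 71, gcd(72, 142) = 2, gcd(74, 142) = 2, gcd(76, 142) = 2, gcd(78, 142) = 2, gcd(80, 142) = 2, gcd(82, 142) = 2, gcd(84, 142) = 2, gcd(86, 142) = 2, gcd(88, 142) = 2, gcd(90, 142) = 2, gcd(92, 142) = 2, gcd(94, 142) = 2, gcd(96, 142) = 2, gcd(98, 142) = 2, gcd(100, 142) = 2, gcd(102, 142) = 2, gcd(104, 142) = 2, gcd(106, 142) = 2, gcd(108, 142) = 2, gcd(110, 142) = 2, gcd(112, 142) = 2, gcd(114, 142) = 2, gcd(116, 142) = 2, gcd(118, 142) = 2, gcd(120, 142) = 2, gcd(122, 142) = 2, gcd(124, 142) = 2, gcd(126, 142) = 2, gcd(128, 142) = 2, gcd(130, 142) = 2, gcd(132, 142) = 2, gcd(134, 142) = 2, gcd(136, 142) = 2, gcd(138, 142) = 2, gcd(140, 142) = 2.
All other a ∈ {1, ..., 141} have gcd(a, 142) = 1 and are units. So the nonzero zero-divisors are exactly the 71 values of a appearing in this scan.

Final answer: nonzero zero-divisors of Z/142Z = {2, 4, 6, 8, 10, 12, 14, 16, 18, 20, 22, 24, 26, 28, 30, 32, 34, 36, 38, 40, 42, 44, 46, 48, 50, 52, 54, 56, 58, 60, 62, 64, 66, 68, 70, 71, 72, 74, 76, 78, 80, 82, 84, 86, 88, 90, 92, 94, 96, 98, 100, 102, 104, 106, 108, 110, 112, 114, 116, 118, 120, 122, 124, 126, 128, 130, 132, 134, 136, 138, 140}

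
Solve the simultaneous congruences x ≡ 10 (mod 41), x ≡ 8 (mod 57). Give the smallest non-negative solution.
x ≡ 2060 (mod 2337); the representative in [0, 2337) is 2060

The moduli 41, 57 are pairwise coprime, so by the CRT there is a unique solution mod 41·57 = 2337.
Solve by successive substitution. Start with x ≡ 10 (mod 41).
  Combine with x ≡ 8 (mod 57): write x = 10 + 41·t and require 10 + 41·t ≡ 8 (mod 57), i.e. 41·t ≡ 8 − 10 ≡ 55 (mod 57). Since 41^(−1) ≡ 32 (mod 57), t ≡ 32·55 ≡ 50 (mod 57). So x ≡ 10 + 41·50 = 2060 (mod 2337).
Unique solution in [0, 2337): x = 2060.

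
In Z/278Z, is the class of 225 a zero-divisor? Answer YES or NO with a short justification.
gcd(225, 278) = 1, so 225 is a unit in Z/278Z (it has a multiplicative inverse). A unit cannot be a zero-divisor: if 225·b ≡ 0 then multiplying both sides by 225^(−1) gives b ≡ 0. So 225 is not a zero-divisor.

Final answer: NO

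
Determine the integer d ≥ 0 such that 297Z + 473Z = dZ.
In the PID Z, (a, b) is generated by gcd(a, b). Compute gcd(473, 297) with the extended Euclidean algorithm, tracking rows (r, s, t) with s·473 + t·297 = r:
  row A: (473, 1, 0)   [1·473 + 0·297 = 473]
  row B: (297, 0, 1)   [0·473 + 1·297 = 297]
  473 = 1·297 + 176   → row C = row A − 1·row B = (176, 1, −1)   [check: 1·473 − 1·297 = 176]
  297 = 1·176 + 121   → row D = row B − 1·row C = (121, −1, 2)   [check: −1·473 + 2·297 = 121]
  176 = 1·121 + 55   → row E = row C − 1·row D = (55, 2, −3)   [check: 2·473 − 3·297 = 55]
  121 = 2·55 + 11   → row F = row D − 2·row E = (11, −5, 8)   [check: −5·473 + 8·297 = 11]
  55 = 5·11 + 0   → remainder 0, stop. gcd = 11 (last nonzero row F).
So gcd(297, 473) = 11, with Bézout identity −5·473 + 8·297 = 11. Containment (⊇): the Bézout identity exhibits 11 as an element of (297, 473), giving (11) ⊆ (297, 473). Containment (⊆): since 11 | 297 and 11 | 473 (297 = 11·27, 473 = 11·43), every Z-linear combination of 297 and 473 is divisible by 11, so (297, 473) ⊆ (11). Therefore (297, 473) = (11), d = 11.

Final answer: (297, 473) = (11); d = 11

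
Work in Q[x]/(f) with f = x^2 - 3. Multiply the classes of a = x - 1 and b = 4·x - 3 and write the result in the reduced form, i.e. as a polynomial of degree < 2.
a · b ≡ 15 - 7·x (mod f(x))

First multiply in Q[x] without reducing: a · b = 4·x^2 - 7·x + 3. Now divide by f(x) = x^2 - 3, eliminating the leading term at each step:
  leading term 4·x^2: subtract (4)·f(x) = 4·x^2 - 12, leaving 15 - 7·x
The degree is now < 2, so this is the remainder. Hence a · b ≡ 15 - 7·x in Q[x]/(f).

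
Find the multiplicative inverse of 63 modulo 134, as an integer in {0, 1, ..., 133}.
63^(−1) ≡ 117 (mod 134)

Apply the extended Euclidean algorithm to (134, 63), tracking rows (r, s, t) with s·134 + t·63 = r. Each division r_prev = q·r_cur + r_new produces the new row as (previous row) − q·(current row):
  row A: (134, 1, 0)   [1·134 + 0·63 = 134]
  row B: (63, 0, 1)   [0·134 + 1·63 = 63]
  134 = 2·63 + 8   → row C = row A − 2·row B = (8, 1, −2)   [check: 1·134 − 2·63 = 8]
  63 = 7·8 + 7   → row D = row B − 7·row C = (7, −7, 15)   [check: −7·134 + 15·63 = 7]
  8 = 1·7 + 1   → row E = row C − 1·row D = (1, 8, −17)   [check: 8·134 − 17·63 = 1]
  7 = 7·1 + 0   → remainder 0, stop. gcd = 1 (last nonzero row E).
The gcd is 1, so 63 is invertible mod 134. The last nonzero row gives 8·134 − 17·63 = 1, so t = −17. So 63^(−1) ≡ −17 ≡ 117 (mod 134). Verify: 63 · 117 = 7371 ≡ 1 (mod 134). ✓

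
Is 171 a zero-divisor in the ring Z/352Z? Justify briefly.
gcd(171, 352) = 1, so 171 is a unit in Z/352Z (it has a multiplicative inverse). A unit cannot be a zero-divisor: if 171·b ≡ 0 then multiplying both sides by 171^(−1) gives b ≡ 0. So 171 is not a zero-divisor.

Final answer: NO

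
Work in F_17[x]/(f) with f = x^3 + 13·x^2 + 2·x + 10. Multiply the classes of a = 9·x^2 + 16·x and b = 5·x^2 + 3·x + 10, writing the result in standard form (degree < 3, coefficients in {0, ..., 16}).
a · b ≡ 6·x^2 + 3·x + 3 (mod f(x))

Multiply as integer polynomials: a · b = 45·x^4 + 107·x^3 + 138·x^2 + 160·x. Reducing coefficients mod 17: a · b ≡ 11·x^4 + 5·x^3 + 2·x^2 + 7·x. Now divide by f(x) = x^3 + 13·x^2 + 2·x + 10 in F_17[x], eliminating the leading term at each step:
  leading term 11·x^4: subtract (11·x)·f(x) = 11·x^4 + 7·x^3 + 5·x^2 + 8·x, leaving 15·x^3 + 14·x^2 + 16·x (coefficients mod 17)
  leading term 15·x^3: subtract (15)·f(x) = 15·x^3 + 8·x^2 + 13·x + 14, leaving 6·x^2 + 3·x + 3 (coefficients mod 17)
The degree is now < 3, so this is the remainder. Hence a · b ≡ 6·x^2 + 3·x + 3 in F_17[x]/(f).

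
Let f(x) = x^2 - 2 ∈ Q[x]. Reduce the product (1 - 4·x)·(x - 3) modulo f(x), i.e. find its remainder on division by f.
a · b ≡ 13·x - 11 (mod f(x))

First multiply in Q[x] without reducing: a · b = -4·x^2 + 13·x - 3. Now divide by f(x) = x^2 - 2, eliminating the leading term at each step:
  leading term -4·x^2: subtract (-4)·f(x) = 8 - 4·x^2, leaving 13·x - 11
The degree is now < 2, so this is the remainder. Hence a · b ≡ 13·x - 11 in Q[x]/(f).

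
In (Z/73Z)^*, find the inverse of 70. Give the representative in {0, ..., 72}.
Apply the extended Euclidean algorithm to (73, 70), tracking rows (r, s, t) with s·73 + t·70 = r. Each division r_prev = q·r_cur + r_new produces the new row as (previous row) − q·(current row):
  row A: (73, 1, 0)   [1·73 + 0·70 = 73]
  row B: (70, 0, 1)   [0·73 + 1·70 = 70]
  73 = 1·70 + 3   → row C = row A − 1·row B = (3, 1, −1)   [check: 1·73 − 1·70 = 3]
  70 = 23·3 + 1   → row D = row B − 23·row C = (1, −23, 24)   [check: −23·73 + 24·70 = 1]
  3 = 3·1 + 0   → remainder 0, stop. gcd = 1 (last nonzero row D).
The gcd is 1, so 70 is invertible mod 73. The last nonzero row gives −23·73 + 24·70 = 1, so t = 24. So 70^(−1) ≡ 24 (mod 73). Verify: 70 · 24 = 1680 ≡ 1 (mod 73). ✓

Final answer: 70^(−1) ≡ 24 (mod 73)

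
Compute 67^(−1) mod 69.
Apply the extended Euclidean algorithm to (69, 67), tracking rows (r, s, t) with s·69 + t·67 = r. Each division r_prev = q·r_cur + r_new produces the new row as (previous row) − q·(current row):
  row A: (69, 1, 0)   [1·69 + 0·67 = 69]
  row B: (67, 0, 1)   [0·69 + 1·67 = 67]
  69 = 1·67 + 2   → row C = row A − 1·row B = (2, 1, −1)   [check: 1·69 − 1·67 = 2]
  67 = 33·2 + 1   → row D = row B − 33·row C = (1, −33, 34)   [check: −33·69 + 34·67 = 1]
  2 = 2·1 + 0   → remainder 0, stop. gcd = 1 (last nonzero row D).
The gcd is 1, so 67 is invertible mod 69. The last nonzero row gives −33·69 + 34·67 = 1, so t = 34. So 67^(−1) ≡ 34 (mod 69). Verify: 67 · 34 = 2278 ≡ 1 (mod 69). ✓

Final answer: 67^(−1) ≡ 34 (mod 69)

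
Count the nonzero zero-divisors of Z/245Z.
In Z/245Z each nonzero element is either a unit (gcd with 245 is 1) or a zero-divisor (gcd > 1). The number of units is φ(245): factorise 245 = 5 · 7^2, so φ(245) = (5 − 1) · (7^2 − 7^1) = 4 · 42 = 168. The nonzero elements number 245 − 1 = 244. Hence the nonzero zero-divisors number 244 − 168 = 76.

Final answer: Z/245Z has 76 nonzero zero-divisors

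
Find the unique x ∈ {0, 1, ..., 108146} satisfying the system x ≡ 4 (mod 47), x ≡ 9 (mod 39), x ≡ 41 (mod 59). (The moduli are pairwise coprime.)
x ≡ 74499 (mod 108147); the representative in [0, 108147) is 74499

The moduli 47, 39, 59 are pairwise coprime, so by the CRT there is a unique solution mod 47·39·59 = 108147.
Solve by successive substitution. Start with x ≡ 4 (mod 47).
  Combine with x ≡ 9 (mod 39): write x = 4 + 47·t and require 4 + 47·t ≡ 9 (mod 39), i.e. 47·t ≡ 9 − 4 ≡ 5 (mod 39). Since 47^(−1) ≡ 5 (mod 39) (47 ≡ 8 (mod 39)), t ≡ 5·5 ≡ 25 (mod 39). So x ≡ 4 + 47·25 = 1179 (mod 1833).
  Combine with x ≡ 41 (mod 59): write x = 1179 + 1833·t and require 1179 + 1833·t ≡ 41 (mod 59), i.e. 1833·t ≡ 41 − 1179 ≡ 42 (mod 59). Since 1833^(−1) ≡ 15 (mod 59) (1833 ≡ 4 (mod 59)), t ≡ 15·42 ≡ 40 (mod 59). So x ≡ 1179 + 1833·40 = 74499 (mod 108147).
Unique solution in [0, 108147): x = 74499.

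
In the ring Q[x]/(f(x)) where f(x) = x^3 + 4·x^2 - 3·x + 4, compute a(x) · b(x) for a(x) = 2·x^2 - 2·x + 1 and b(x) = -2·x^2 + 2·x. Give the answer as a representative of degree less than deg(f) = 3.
First multiply in Q[x] without reducing: a · b = -4·x^4 + 8·x^3 - 6·x^2 + 2·x. Now divide by f(x) = x^3 + 4·x^2 - 3·x + 4, eliminating the leading term at each step:
  leading term -4·x^4: subtract (-4·x)·f(x) = -4·x^4 - 16·x^3 + 12·x^2 - 16·x, leaving 24·x^3 - 18·x^2 + 18·x
  leading term 24·x^3: subtract (24)·f(x) = 24·x^3 + 96·x^2 - 72·x + 96, leaving -114·x^2 + 90·x - 96
The degree is now < 3, so this is the remainder. Hence a · b ≡ -114·x^2 + 90·x - 96 in Q[x]/(f).

Final answer: a · b ≡ -114·x^2 + 90·x - 96 (mod f(x))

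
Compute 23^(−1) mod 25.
Apply the extended Euclidean algorithm to (25, 23), tracking rows (r, s, t) with s·25 + t·23 = r. Each division r_prev = q·r_cur + r_new produces the new row as (previous row) − q·(current row):
  row A: (25, 1, 0)   [1·25 + 0·23 = 25]
  row B: (23, 0, 1)   [0·25 + 1·23 = 23]
  25 = 1·23 + 2   → row C = row A − 1·row B = (2, 1, −1)   [check: 1·25 − 1·23 = 2]
  23 = 11·2 + 1   → row D = row B − 11·row C = (1, −11, 12)   [check: −11·25 + 12·23 = 1]
  2 = 2·1 + 0   → remainder 0, stop. gcd = 1 (last nonzero row D).
The gcd is 1, so 23 is invertible mod 25. The last nonzero row gives −11·25 + 12·23 = 1, so t = 12. So 23^(−1) ≡ 12 (mod 25). Verify: 23 · 12 = 276 ≡ 1 (mod 25). ✓

Final answer: 23^(−1) ≡ 12 (mod 25)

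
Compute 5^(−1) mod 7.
Apply the extended Euclidean algorithm to (7, 5), tracking rows (r, s, t) with s·7 + t·5 = r. Each division r_prev = q·r_cur + r_new produces the new row as (previous row) − q·(current row):
  row A: (7, 1, 0)   [1·7 + 0·5 = 7]
  row B: (5, 0, 1)   [0·7 + 1·5 = 5]
  7 = 1·5 + 2   → row C = row A − 1·row B = (2, 1, −1)   [check: 1·7 − 1·5 = 2]
  5 = 2·2 + 1   → row D = row B − 2·row C = (1, −2, 3)   [check: −2·7 + 3·5 = 1]
  2 = 2·1 + 0   → remainder 0, stop. gcd = 1 (last nonzero row D).
The gcd is 1, so 5 is invertible mod 7. The last nonzero row gives −2·7 + 3·5 = 1, so t = 3. So 5^(−1) ≡ 3 (mod 7). Verify: 5 · 3 = 15 ≡ 1 (mod 7). ✓

Final answer: 5^(−1) ≡ 3 (mod 7)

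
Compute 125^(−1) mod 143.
Apply the extended Euclidean algorithm to (143, 125), tracking rows (r, s, t) with s·143 + t·125 = r. Each division r_prev = q·r_cur + r_new produces the new row as (previous row) − q·(current row):
  row A: (143, 1, 0)   [1·143 + 0·125 = 143]
  row B: (125, 0, 1)   [0·143 + 1·125 = 125]
  143 = 1·125 + 18   → row C = row A − 1·row B = (18, 1, −1)   [check: 1·143 − 1·125 = 18]
  125 = 6·18 + 17   → row D = row B − 6·row C = (17, −6, 7)   [check: −6·143 + 7·125 = 17]
  18 = 1·17 + 1   → row E = row C − 1·row D = (1, 7, −8)   [check: 7·143 − 8·125 = 1]
  17 = 17·1 + 0   → remainder 0, stop. gcd = 1 (last nonzero row E).
The gcd is 1, so 125 is invertible mod 143. The last nonzero row gives 7·143 − 8·125 = 1, so t = −8. So 125^(−1) ≡ −8 ≡ 135 (mod 143). Verify: 125 · 135 = 16875 ≡ 1 (mod 143). ✓

Final answer: 125^(−1) ≡ 135 (mod 143)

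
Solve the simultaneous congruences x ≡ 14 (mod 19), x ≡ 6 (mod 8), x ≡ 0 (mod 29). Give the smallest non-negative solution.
The moduli 19, 8, 29 are pairwise coprime, so by the CRT there is a unique solution mod 19·8·29 = 4408.
Solve by successive substitution. Start with x ≡ 14 (mod 19).
  Combine with x ≡ 6 (mod 8): write x = 14 + 19·t and require 14 + 19·t ≡ 6 (mod 8), i.e. 19·t ≡ 6 − 14 ≡ 0 (mod 8). Since 19^(−1) ≡ 3 (mod 8) (19 ≡ 3 (mod 8)), t ≡ 3·0 ≡ 0 (mod 8). So x ≡ 14 + 19·0 = 14 (mod 152).
  Combine with x ≡ 0 (mod 29): write x = 14 + 152·t and require 14 + 152·t ≡ 0 (mod 29), i.e. 152·t ≡ 0 − 14 ≡ 15 (mod 29). Since 152^(−1) ≡ 25 (mod 29) (152 ≡ 7 (mod 29)), t ≡ 25·15 ≡ 27 (mod 29). So x ≡ 14 + 152·27 = 4118 (mod 4408).
Unique solution in [0, 4408): x = 4118.

Final answer: x ≡ 4118 (mod 4408); the representative in [0, 4408) is 4118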